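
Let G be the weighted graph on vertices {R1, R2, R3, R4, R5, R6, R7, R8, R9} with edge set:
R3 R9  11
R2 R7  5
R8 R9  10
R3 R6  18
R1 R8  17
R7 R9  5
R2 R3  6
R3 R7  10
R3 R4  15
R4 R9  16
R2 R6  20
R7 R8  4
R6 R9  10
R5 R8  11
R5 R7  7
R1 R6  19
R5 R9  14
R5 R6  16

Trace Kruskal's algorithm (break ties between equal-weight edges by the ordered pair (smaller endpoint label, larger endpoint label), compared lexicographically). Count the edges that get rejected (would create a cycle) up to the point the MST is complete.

7

Sort edges by weight, then run Kruskal:
R7 R8 (4): add — endpoints in different components.
R2 R7 (5): add — endpoints in different components.
R7 R9 (5): add — endpoints in different components.
R2 R3 (6): add — endpoints in different components.
R5 R7 (7): add — endpoints in different components.
R3 R7 (10): skip — R3 and R7 already connected.
R6 R9 (10): add — endpoints in different components.
R8 R9 (10): skip — R9 and R8 already connected.
R3 R9 (11): skip — R3 and R9 already connected.
R5 R8 (11): skip — R5 and R8 already connected.
R5 R9 (14): skip — R5 and R9 already connected.
R3 R4 (15): add — endpoints in different components.
R4 R9 (16): skip — R4 and R9 already connected.
R5 R6 (16): skip — R5 and R6 already connected.
R1 R8 (17): add — endpoints in different components.
Edges rejected before the tree was complete: 7.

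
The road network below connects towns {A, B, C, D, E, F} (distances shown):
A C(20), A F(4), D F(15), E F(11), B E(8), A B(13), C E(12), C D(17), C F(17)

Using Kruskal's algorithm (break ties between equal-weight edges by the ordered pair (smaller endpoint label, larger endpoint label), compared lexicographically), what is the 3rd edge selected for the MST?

Kruskal: consider edges lightest-first.
A F (4): add. Components now {A,F} {B} {C} {D} {E}
B E (8): add. Components now {A,F} {B,E} {C} {D}
E F (11): add. Components now {A,B,E,F} {C} {D}
C E (12): add. Components now {A,B,C,E,F} {D}
A B (13): skip — A and B already connected.
D F (15): add. Components now {A,B,C,D,E,F}
The 3rd edge added is E F.

E-F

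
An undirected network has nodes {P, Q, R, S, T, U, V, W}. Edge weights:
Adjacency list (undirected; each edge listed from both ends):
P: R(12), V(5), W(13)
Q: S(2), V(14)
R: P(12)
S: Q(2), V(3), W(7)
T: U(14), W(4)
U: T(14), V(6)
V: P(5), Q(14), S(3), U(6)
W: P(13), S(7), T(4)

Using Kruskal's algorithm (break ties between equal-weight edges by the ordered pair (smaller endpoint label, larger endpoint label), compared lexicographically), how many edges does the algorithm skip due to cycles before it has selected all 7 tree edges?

0

Sort edges by weight, then run Kruskal:
Q-S (2): add — endpoints in different components.
S-V (3): add — endpoints in different components.
T-W (4): add — endpoints in different components.
P-V (5): add — endpoints in different components.
U-V (6): add — endpoints in different components.
S-W (7): add — endpoints in different components.
P-R (12): add — endpoints in different components.
Edges rejected before the tree was complete: 0.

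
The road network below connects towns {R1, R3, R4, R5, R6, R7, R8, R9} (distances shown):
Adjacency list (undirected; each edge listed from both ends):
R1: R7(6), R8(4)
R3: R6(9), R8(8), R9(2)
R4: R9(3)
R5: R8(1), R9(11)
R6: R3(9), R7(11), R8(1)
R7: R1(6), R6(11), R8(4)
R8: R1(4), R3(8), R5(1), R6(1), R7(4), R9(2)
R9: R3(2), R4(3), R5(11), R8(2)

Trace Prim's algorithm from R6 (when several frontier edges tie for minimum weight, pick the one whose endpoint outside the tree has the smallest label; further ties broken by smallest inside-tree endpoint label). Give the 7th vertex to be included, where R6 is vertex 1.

Grow the tree from R6 using Prim:
Step 1: frontier [R6–R8 1, R3–R6 9, R6–R7 11] → take R6–R8 (1); add R8.
Step 2: frontier [R3–R6 9, R6–R7 11, R5–R8 1, R8–R9 2, R1–R8 4, R7–R8 4, R3–R8 8] → take R5–R8 (1); add R5.
Step 3: frontier [R5–R9 11, R3–R6 9, R6–R7 11, R8–R9 2, R1–R8 4, R7–R8 4, R3–R8 8] → take R8–R9 (2); add R9.
Step 4: frontier [R3–R6 9, R6–R7 11, R1–R8 4, R7–R8 4, R3–R8 8, R3–R9 2, R4–R9 3] → take R3–R9 (2); add R3.
Step 5: frontier [R6–R7 11, R1–R8 4, R7–R8 4, R4–R9 3] → take R4–R9 (3); add R4.
Step 6: frontier [R6–R7 11, R1–R8 4, R7–R8 4] → take R1–R8 (4); add R1.
Step 7: frontier [R1–R7 6, R6–R7 11, R7–R8 4] → take R7–R8 (4); add R7.
Vertex order: R6, R8, R5, R9, R3, R4, R1, R7. The 7th vertex is R1.

R1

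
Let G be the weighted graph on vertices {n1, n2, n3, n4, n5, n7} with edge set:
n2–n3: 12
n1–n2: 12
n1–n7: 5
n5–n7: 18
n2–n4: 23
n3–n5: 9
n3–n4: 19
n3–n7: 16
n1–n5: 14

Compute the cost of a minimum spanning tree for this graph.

Sort edges by weight, then run Kruskal:
n1–n7 (5): add — endpoints in different components.
n3–n5 (9): add — endpoints in different components.
n1–n2 (12): add — endpoints in different components.
n2–n3 (12): add — endpoints in different components.
n1–n5 (14): skip — n1 and n5 already connected.
n3–n7 (16): skip — n3 and n7 already connected.
n5–n7 (18): skip — n7 and n5 already connected.
n3–n4 (19): add — endpoints in different components.
MST edges: n1–n7, n3–n5, n1–n2, n2–n3, n3–n4; total weight 5+9+12+12+19 = 57.

57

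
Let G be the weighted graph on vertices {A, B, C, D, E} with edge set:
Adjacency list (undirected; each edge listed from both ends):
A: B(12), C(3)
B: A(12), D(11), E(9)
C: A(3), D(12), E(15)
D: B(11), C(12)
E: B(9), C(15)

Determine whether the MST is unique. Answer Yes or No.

Sort edges by weight, then run Kruskal:
A–C (3): add — endpoints in different components.
B–E (9): add — endpoints in different components.
B–D (11): add — endpoints in different components.
A–B (12): add — endpoints in different components.
Non-tree edge C–D has weight 12, equal to the heaviest edge on its tree cycle — swapping gives another MST of the same weight. Not unique.

No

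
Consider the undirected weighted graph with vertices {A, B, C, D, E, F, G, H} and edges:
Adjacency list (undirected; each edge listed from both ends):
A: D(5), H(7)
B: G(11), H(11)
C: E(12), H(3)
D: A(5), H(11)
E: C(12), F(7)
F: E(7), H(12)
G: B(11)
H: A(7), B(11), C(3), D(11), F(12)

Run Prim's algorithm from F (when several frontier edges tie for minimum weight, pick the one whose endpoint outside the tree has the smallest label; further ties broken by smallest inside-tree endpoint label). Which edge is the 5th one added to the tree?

Prim, starting at F.
Step 1: cheapest edge leaving the tree is E F (7); add E.
Step 2: cheapest edge leaving the tree is C E (12); add C.
Step 3: cheapest edge leaving the tree is C H (3); add H.
Step 4: cheapest edge leaving the tree is A H (7); add A.
Step 5: cheapest edge leaving the tree is A D (5); add D.
Step 6: cheapest edge leaving the tree is B H (11); add B.
Step 7: cheapest edge leaving the tree is B G (11); add G.
The 5th edge added is A D.

A-D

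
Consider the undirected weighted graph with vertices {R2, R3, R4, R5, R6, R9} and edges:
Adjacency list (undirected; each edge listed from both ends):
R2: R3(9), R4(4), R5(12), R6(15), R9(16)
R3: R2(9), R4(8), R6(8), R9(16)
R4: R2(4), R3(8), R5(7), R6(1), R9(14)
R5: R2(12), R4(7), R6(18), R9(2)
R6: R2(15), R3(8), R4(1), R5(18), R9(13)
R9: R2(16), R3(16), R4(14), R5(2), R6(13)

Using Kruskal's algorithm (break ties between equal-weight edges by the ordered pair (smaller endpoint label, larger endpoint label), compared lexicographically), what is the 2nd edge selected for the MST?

Kruskal's algorithm — process edges by increasing weight (ties by edge label):
R4 R6 (1): add. Components now {R5} {R9} {R3} {R2} {R4,R6}
R5 R9 (2): add. Components now {R5,R9} {R3} {R2} {R4,R6}
R2 R4 (4): add. Components now {R5,R9} {R3} {R2,R4,R6}
R4 R5 (7): add. Components now {R2,R4,R5,R6,R9} {R3}
R3 R4 (8): add. Components now {R2,R3,R4,R5,R6,R9}
The 2nd edge added is R5 R9.

R5-R9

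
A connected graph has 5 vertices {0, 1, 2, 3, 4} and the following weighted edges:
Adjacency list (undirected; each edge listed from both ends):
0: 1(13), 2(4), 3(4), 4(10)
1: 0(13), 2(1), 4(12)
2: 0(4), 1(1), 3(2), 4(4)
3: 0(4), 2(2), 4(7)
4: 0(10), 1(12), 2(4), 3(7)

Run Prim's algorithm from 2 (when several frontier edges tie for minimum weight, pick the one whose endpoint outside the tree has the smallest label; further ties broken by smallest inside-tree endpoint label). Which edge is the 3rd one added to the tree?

0-2

Prim, starting at 2.
Step 1: cheapest edge leaving the tree is 1-2 (1); add 1.
Step 2: cheapest edge leaving the tree is 2-3 (2); add 3.
Step 3: cheapest edge leaving the tree is 0-2 (4); add 0.
Step 4: cheapest edge leaving the tree is 2-4 (4); add 4.
The 3rd edge added is 0-2.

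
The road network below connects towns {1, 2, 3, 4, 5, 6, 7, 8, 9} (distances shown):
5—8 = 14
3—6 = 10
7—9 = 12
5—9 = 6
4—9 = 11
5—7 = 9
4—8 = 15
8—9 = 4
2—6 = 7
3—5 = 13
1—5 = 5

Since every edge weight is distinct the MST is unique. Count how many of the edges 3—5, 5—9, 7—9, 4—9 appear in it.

Kruskal: consider edges lightest-first.
8—9 (4): add — endpoints in different components.
1—5 (5): add — endpoints in different components.
5—9 (6): add — endpoints in different components.
2—6 (7): add — endpoints in different components.
5—7 (9): add — endpoints in different components.
3—6 (10): add — endpoints in different components.
4—9 (11): add — endpoints in different components.
7—9 (12): skip — 7 and 9 already connected.
3—5 (13): add — endpoints in different components.
MST edge set: {8—9, 1—5, 5—9, 2—6, 5—7, 3—6, 4—9, 3—5}.
Of the listed edges, {3—5, 5—9, 4—9} are in the MST → 3.

3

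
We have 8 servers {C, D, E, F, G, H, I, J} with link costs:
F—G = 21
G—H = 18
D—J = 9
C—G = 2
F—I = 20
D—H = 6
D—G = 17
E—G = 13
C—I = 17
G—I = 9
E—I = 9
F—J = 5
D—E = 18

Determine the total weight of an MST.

Prim's algorithm from F:
Step 1: frontier [F—J 5, F—I 20, F—G 21] → take F—J (5); add J.
Step 2: frontier [F—I 20, F—G 21, D—J 9] → take D—J (9); add D.
Step 3: frontier [D—H 6, D—G 17, D—E 18, F—I 20, F—G 21] → take D—H (6); add H.
Step 4: frontier [D—G 17, D—E 18, F—I 20, F—G 21, G—H 18] → take D—G (17); add G.
Step 5: frontier [D—E 18, F—I 20, C—G 2, G—I 9, E—G 13] → take C—G (2); add C.
Step 6: frontier [C—I 17, D—E 18, F—I 20, G—I 9, E—G 13] → take G—I (9); add I.
Step 7: frontier [D—E 18, E—G 13, E—I 9] → take E—I (9); add E.
MST edges: F—J, D—J, D—H, D—G, C—G, G—I, E—I; total weight 5+9+6+17+2+9+9 = 57.

57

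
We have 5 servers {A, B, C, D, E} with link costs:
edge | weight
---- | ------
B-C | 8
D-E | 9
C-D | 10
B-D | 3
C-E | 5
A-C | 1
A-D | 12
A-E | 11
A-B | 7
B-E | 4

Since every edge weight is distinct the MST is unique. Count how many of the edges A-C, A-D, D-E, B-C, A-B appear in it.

Kruskal: consider edges lightest-first.
A-C (1): add. Components now {A,C} {B} {D} {E}
B-D (3): add. Components now {A,C} {B,D} {E}
B-E (4): add. Components now {A,C} {B,D,E}
C-E (5): add. Components now {A,B,C,D,E}
MST edge set: {A-C, B-D, B-E, C-E}.
Of the listed edges, {A-C} are in the MST → 1.

1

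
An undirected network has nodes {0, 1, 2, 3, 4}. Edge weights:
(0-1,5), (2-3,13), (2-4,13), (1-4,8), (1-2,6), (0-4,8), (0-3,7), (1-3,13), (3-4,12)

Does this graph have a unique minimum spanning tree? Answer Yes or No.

No

Kruskal's algorithm — process edges by increasing weight (ties by edge label):
0-1 (5): add. Components now {0,1} {2} {3} {4}
1-2 (6): add. Components now {0,1,2} {3} {4}
0-3 (7): add. Components now {0,1,2,3} {4}
0-4 (8): add. Components now {0,1,2,3,4}
Non-tree edge 1-4 has weight 8, equal to the heaviest edge on its tree cycle — swapping gives another MST of the same weight. Not unique.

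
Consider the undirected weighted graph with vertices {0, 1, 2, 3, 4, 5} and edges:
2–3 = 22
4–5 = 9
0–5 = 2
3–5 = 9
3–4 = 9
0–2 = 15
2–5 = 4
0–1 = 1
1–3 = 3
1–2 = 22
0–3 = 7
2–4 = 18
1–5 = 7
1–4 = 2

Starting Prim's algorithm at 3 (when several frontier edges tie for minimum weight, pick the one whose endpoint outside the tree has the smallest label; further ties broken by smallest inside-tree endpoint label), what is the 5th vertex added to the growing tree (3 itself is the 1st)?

Grow the tree from 3 using Prim:
Step 1: frontier [1–3 3, 0–3 7, 3–4 9, 3–5 9, 2–3 22] → take 1–3 (3); add 1.
Step 2: frontier [0–1 1, 1–4 2, 1–5 7, 1–2 22, 0–3 7, 3–4 9, 3–5 9, 2–3 22] → take 0–1 (1); add 0.
Step 3: frontier [0–5 2, 0–2 15, 1–4 2, 1–5 7, 1–2 22, 3–4 9, 3–5 9, 2–3 22] → take 1–4 (2); add 4.
Step 4: frontier [0–5 2, 0–2 15, 1–5 7, 1–2 22, 3–5 9, 2–3 22, 4–5 9, 2–4 18] → take 0–5 (2); add 5.
Step 5: frontier [0–2 15, 1–2 22, 2–3 22, 2–4 18, 2–5 4] → take 2–5 (4); add 2.
Vertex order: 3, 1, 0, 4, 5, 2. The 5th vertex is 5.

5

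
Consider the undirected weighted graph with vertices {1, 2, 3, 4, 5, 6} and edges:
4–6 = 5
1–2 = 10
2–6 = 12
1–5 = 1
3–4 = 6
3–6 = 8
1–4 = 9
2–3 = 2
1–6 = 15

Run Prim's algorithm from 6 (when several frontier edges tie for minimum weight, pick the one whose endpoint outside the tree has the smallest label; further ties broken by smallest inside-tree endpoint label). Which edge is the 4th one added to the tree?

1-4

Prim, starting at 6.
Step 1: frontier [4–6 5, 3–6 8, 2–6 12, 1–6 15] → take 4–6 (5); add 4.
Step 2: frontier [3–4 6, 1–4 9, 3–6 8, 2–6 12, 1–6 15] → take 3–4 (6); add 3.
Step 3: frontier [2–3 2, 1–4 9, 2–6 12, 1–6 15] → take 2–3 (2); add 2.
Step 4: frontier [1–2 10, 1–4 9, 1–6 15] → take 1–4 (9); add 1.
Step 5: frontier [1–5 1] → take 1–5 (1); add 5.
The 4th edge added is 1–4.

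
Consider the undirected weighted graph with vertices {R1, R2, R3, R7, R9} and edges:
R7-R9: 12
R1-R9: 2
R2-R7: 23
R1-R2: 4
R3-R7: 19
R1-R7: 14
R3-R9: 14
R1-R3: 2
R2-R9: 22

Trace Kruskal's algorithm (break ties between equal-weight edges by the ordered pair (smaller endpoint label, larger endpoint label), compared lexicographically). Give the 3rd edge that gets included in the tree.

Sort edges by weight, then run Kruskal:
R1-R3 (2): add. Components now {R1,R3} {R2} {R9} {R7}
R1-R9 (2): add. Components now {R1,R3,R9} {R2} {R7}
R1-R2 (4): add. Components now {R1,R2,R3,R9} {R7}
R7-R9 (12): add. Components now {R1,R2,R3,R7,R9}
The 3rd edge added is R1-R2.

R1-R2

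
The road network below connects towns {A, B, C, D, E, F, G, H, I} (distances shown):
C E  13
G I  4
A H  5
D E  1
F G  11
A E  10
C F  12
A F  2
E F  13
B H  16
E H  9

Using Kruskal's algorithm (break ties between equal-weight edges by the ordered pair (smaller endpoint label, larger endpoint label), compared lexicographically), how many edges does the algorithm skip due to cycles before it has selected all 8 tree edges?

Kruskal: consider edges lightest-first.
D E (1): add — endpoints in different components.
A F (2): add — endpoints in different components.
G I (4): add — endpoints in different components.
A H (5): add — endpoints in different components.
E H (9): add — endpoints in different components.
A E (10): skip — A and E already connected.
F G (11): add — endpoints in different components.
C F (12): add — endpoints in different components.
C E (13): skip — C and E already connected.
E F (13): skip — E and F already connected.
B H (16): add — endpoints in different components.
Edges rejected before the tree was complete: 3.

3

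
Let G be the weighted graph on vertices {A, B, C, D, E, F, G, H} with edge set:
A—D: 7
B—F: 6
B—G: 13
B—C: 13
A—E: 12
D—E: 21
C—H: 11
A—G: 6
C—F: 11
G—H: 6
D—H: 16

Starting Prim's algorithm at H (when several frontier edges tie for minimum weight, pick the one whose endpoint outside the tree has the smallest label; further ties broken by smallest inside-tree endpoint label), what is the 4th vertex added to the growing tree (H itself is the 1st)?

D

Prim, starting at H.
Step 1: cheapest edge leaving the tree is G—H (6); add G.
Step 2: cheapest edge leaving the tree is A—G (6); add A.
Step 3: cheapest edge leaving the tree is A—D (7); add D.
Step 4: cheapest edge leaving the tree is C—H (11); add C.
Step 5: cheapest edge leaving the tree is C—F (11); add F.
Step 6: cheapest edge leaving the tree is B—F (6); add B.
Step 7: cheapest edge leaving the tree is A—E (12); add E.
Vertex order: H, G, A, D, C, F, B, E. The 4th vertex is D.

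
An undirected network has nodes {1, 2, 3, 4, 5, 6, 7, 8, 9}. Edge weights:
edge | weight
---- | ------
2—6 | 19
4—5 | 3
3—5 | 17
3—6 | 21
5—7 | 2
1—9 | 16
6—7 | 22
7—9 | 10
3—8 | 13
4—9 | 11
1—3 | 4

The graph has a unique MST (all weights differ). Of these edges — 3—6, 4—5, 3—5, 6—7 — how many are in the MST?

2

Kruskal: consider edges lightest-first.
5—7 (2): add — endpoints in different components.
4—5 (3): add — endpoints in different components.
1—3 (4): add — endpoints in different components.
7—9 (10): add — endpoints in different components.
4—9 (11): skip — 4 and 9 already connected.
3—8 (13): add — endpoints in different components.
1—9 (16): add — endpoints in different components.
3—5 (17): skip — 3 and 5 already connected.
2—6 (19): add — endpoints in different components.
3—6 (21): add — endpoints in different components.
MST edge set: {5—7, 4—5, 1—3, 7—9, 3—8, 1—9, 2—6, 3—6}.
Of the listed edges, {3—6, 4—5} are in the MST → 2.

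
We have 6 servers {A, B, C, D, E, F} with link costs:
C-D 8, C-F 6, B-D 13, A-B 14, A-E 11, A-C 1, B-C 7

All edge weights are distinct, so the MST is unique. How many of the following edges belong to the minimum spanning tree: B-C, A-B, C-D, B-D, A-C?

Kruskal: consider edges lightest-first.
A-C (1): add — endpoints in different components.
C-F (6): add — endpoints in different components.
B-C (7): add — endpoints in different components.
C-D (8): add — endpoints in different components.
A-E (11): add — endpoints in different components.
MST edge set: {A-C, C-F, B-C, C-D, A-E}.
Of the listed edges, {B-C, C-D, A-C} are in the MST → 3.

3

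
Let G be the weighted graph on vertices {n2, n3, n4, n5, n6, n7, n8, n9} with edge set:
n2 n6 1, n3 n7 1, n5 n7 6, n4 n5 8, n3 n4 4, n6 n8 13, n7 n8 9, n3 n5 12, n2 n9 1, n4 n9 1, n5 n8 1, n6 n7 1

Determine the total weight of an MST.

12

Kruskal: consider edges lightest-first.
n2 n6 (1): add — endpoints in different components.
n2 n9 (1): add — endpoints in different components.
n3 n7 (1): add — endpoints in different components.
n4 n9 (1): add — endpoints in different components.
n5 n8 (1): add — endpoints in different components.
n6 n7 (1): add — endpoints in different components.
n3 n4 (4): skip — n3 and n4 already connected.
n5 n7 (6): add — endpoints in different components.
MST edges: n2 n6, n2 n9, n3 n7, n4 n9, n5 n8, n6 n7, n5 n7; total weight 1+1+1+1+1+1+6 = 12.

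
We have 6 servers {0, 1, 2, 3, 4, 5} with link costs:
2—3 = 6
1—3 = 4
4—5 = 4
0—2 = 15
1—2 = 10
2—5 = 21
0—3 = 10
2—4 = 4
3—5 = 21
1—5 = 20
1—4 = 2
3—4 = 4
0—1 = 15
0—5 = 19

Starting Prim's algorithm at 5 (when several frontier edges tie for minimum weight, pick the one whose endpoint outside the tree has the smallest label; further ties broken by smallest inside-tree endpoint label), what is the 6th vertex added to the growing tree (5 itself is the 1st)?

0

Prim, starting at 5.
Step 1: cheapest edge leaving the tree is 4—5 (4); add 4.
Step 2: cheapest edge leaving the tree is 1—4 (2); add 1.
Step 3: cheapest edge leaving the tree is 2—4 (4); add 2.
Step 4: cheapest edge leaving the tree is 1—3 (4); add 3.
Step 5: cheapest edge leaving the tree is 0—3 (10); add 0.
Vertex order: 5, 4, 1, 2, 3, 0. The 6th vertex is 0.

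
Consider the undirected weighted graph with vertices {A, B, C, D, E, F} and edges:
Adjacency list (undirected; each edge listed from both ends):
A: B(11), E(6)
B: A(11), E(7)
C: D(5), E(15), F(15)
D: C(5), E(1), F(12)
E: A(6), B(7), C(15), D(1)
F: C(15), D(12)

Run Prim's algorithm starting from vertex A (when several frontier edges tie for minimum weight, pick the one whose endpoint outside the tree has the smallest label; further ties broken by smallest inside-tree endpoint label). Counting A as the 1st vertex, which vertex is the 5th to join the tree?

B

Grow the tree from A using Prim:
Step 1: cheapest edge leaving the tree is A–E (6); add E.
Step 2: cheapest edge leaving the tree is D–E (1); add D.
Step 3: cheapest edge leaving the tree is C–D (5); add C.
Step 4: cheapest edge leaving the tree is B–E (7); add B.
Step 5: cheapest edge leaving the tree is D–F (12); add F.
Vertex order: A, E, D, C, B, F. The 5th vertex is B.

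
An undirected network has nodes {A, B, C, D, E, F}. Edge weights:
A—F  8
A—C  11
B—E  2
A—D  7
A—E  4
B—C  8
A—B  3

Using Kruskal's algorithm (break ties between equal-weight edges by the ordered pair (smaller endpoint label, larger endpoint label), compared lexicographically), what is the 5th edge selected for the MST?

B-C

Kruskal: consider edges lightest-first.
B—E (2): add. Components now {A} {B,E} {C} {D} {F}
A—B (3): add. Components now {A,B,E} {C} {D} {F}
A—E (4): skip — A and E already connected.
A—D (7): add. Components now {A,B,D,E} {C} {F}
A—F (8): add. Components now {A,B,D,E,F} {C}
B—C (8): add. Components now {A,B,C,D,E,F}
The 5th edge added is B—C.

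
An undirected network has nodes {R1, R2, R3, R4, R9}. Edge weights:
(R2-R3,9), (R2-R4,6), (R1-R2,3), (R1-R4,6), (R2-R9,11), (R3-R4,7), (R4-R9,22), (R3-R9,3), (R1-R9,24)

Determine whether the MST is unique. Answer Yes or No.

Kruskal: consider edges lightest-first.
R1-R2 (3): add — endpoints in different components.
R3-R9 (3): add — endpoints in different components.
R1-R4 (6): add — endpoints in different components.
R2-R4 (6): skip — R2 and R4 already connected.
R3-R4 (7): add — endpoints in different components.
Non-tree edge R2-R4 has weight 6, equal to the heaviest edge on its tree cycle — swapping gives another MST of the same weight. Not unique.

No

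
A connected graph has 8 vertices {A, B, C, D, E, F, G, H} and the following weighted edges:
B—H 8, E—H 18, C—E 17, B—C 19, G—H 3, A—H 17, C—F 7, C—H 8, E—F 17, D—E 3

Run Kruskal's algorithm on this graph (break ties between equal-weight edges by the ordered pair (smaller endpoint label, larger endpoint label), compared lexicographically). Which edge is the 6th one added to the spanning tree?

A-H

Kruskal: consider edges lightest-first.
D—E (3): add — endpoints in different components.
G—H (3): add — endpoints in different components.
C—F (7): add — endpoints in different components.
B—H (8): add — endpoints in different components.
C—H (8): add — endpoints in different components.
A—H (17): add — endpoints in different components.
C—E (17): add — endpoints in different components.
The 6th edge added is A—H.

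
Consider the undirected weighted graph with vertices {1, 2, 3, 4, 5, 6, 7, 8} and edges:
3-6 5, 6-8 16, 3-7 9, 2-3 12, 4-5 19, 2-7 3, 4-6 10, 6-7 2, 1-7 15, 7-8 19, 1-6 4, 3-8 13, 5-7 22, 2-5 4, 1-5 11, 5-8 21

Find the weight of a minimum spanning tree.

41

Sort edges by weight, then run Kruskal:
6-7 (2): add — endpoints in different components.
2-7 (3): add — endpoints in different components.
1-6 (4): add — endpoints in different components.
2-5 (4): add — endpoints in different components.
3-6 (5): add — endpoints in different components.
3-7 (9): skip — 3 and 7 already connected.
4-6 (10): add — endpoints in different components.
1-5 (11): skip — 1 and 5 already connected.
2-3 (12): skip — 2 and 3 already connected.
3-8 (13): add — endpoints in different components.
MST edges: 6-7, 2-7, 1-6, 2-5, 3-6, 4-6, 3-8; total weight 2+3+4+4+5+10+13 = 41.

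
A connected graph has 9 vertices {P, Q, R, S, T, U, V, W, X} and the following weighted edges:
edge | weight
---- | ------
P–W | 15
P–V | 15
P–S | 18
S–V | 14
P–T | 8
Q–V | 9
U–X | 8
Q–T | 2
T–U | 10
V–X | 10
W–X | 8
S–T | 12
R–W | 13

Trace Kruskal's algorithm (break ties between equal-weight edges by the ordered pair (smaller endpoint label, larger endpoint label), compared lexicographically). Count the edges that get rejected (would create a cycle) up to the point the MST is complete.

Kruskal's algorithm — process edges by increasing weight (ties by edge label):
Q–T (2): add — endpoints in different components.
P–T (8): add — endpoints in different components.
U–X (8): add — endpoints in different components.
W–X (8): add — endpoints in different components.
Q–V (9): add — endpoints in different components.
T–U (10): add — endpoints in different components.
V–X (10): skip — V and X already connected.
S–T (12): add — endpoints in different components.
R–W (13): add — endpoints in different components.
Edges rejected before the tree was complete: 1.

1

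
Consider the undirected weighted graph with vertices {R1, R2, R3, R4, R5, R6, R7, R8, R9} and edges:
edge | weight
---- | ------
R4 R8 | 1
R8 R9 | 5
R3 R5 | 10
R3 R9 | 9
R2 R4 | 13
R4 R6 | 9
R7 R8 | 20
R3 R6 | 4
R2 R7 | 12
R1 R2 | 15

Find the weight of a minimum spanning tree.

Kruskal's algorithm — process edges by increasing weight (ties by edge label):
R4 R8 (1): add — endpoints in different components.
R3 R6 (4): add — endpoints in different components.
R8 R9 (5): add — endpoints in different components.
R3 R9 (9): add — endpoints in different components.
R4 R6 (9): skip — R4 and R6 already connected.
R3 R5 (10): add — endpoints in different components.
R2 R7 (12): add — endpoints in different components.
R2 R4 (13): add — endpoints in different components.
R1 R2 (15): add — endpoints in different components.
MST edges: R4 R8, R3 R6, R8 R9, R3 R9, R3 R5, R2 R7, R2 R4, R1 R2; total weight 1+4+5+9+10+12+13+15 = 69.

69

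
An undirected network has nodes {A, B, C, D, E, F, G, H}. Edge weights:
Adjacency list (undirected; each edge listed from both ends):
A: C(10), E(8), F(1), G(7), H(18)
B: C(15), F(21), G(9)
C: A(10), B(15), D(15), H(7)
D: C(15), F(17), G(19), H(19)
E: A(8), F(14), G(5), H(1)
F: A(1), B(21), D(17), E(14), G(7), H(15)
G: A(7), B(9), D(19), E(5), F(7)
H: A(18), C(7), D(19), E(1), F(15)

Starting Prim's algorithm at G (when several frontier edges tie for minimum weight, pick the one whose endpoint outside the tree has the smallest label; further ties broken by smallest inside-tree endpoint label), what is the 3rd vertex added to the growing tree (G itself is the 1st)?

Prim, starting at G.
Step 1: cheapest edge leaving the tree is E—G (5); add E.
Step 2: cheapest edge leaving the tree is E—H (1); add H.
Step 3: cheapest edge leaving the tree is A—G (7); add A.
Step 4: cheapest edge leaving the tree is A—F (1); add F.
Step 5: cheapest edge leaving the tree is C—H (7); add C.
Step 6: cheapest edge leaving the tree is B—G (9); add B.
Step 7: cheapest edge leaving the tree is C—D (15); add D.
Vertex order: G, E, H, A, F, C, B, D. The 3rd vertex is H.

H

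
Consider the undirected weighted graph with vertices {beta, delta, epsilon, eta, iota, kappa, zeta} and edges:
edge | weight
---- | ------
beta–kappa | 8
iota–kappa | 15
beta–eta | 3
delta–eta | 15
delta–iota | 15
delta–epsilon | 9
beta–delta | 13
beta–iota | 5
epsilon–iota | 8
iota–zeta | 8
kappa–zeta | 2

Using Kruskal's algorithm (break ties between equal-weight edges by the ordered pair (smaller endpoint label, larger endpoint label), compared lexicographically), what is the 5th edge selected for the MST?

Kruskal: consider edges lightest-first.
kappa–zeta (2): add — endpoints in different components.
beta–eta (3): add — endpoints in different components.
beta–iota (5): add — endpoints in different components.
beta–kappa (8): add — endpoints in different components.
epsilon–iota (8): add — endpoints in different components.
iota–zeta (8): skip — iota and zeta already connected.
delta–epsilon (9): add — endpoints in different components.
The 5th edge added is epsilon–iota.

epsilon-iota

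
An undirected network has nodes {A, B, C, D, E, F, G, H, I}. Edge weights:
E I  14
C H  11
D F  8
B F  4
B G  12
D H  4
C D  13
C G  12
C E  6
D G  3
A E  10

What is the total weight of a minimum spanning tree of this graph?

60

Grow the tree from I using Prim:
Step 1: cheapest edge leaving the tree is E I (14); add E.
Step 2: cheapest edge leaving the tree is C E (6); add C.
Step 3: cheapest edge leaving the tree is A E (10); add A.
Step 4: cheapest edge leaving the tree is C H (11); add H.
Step 5: cheapest edge leaving the tree is D H (4); add D.
Step 6: cheapest edge leaving the tree is D G (3); add G.
Step 7: cheapest edge leaving the tree is D F (8); add F.
Step 8: cheapest edge leaving the tree is B F (4); add B.
MST edges: E I, C E, A E, C H, D H, D G, D F, B F; total weight 14+6+10+11+4+3+8+4 = 60.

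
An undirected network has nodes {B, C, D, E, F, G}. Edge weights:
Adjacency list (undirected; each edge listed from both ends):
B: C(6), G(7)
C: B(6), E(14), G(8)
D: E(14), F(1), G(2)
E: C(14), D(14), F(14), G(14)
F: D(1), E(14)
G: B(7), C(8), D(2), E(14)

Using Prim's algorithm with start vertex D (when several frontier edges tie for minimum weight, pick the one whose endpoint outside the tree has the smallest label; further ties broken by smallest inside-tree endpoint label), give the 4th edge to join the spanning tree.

Prim's algorithm from D:
Step 1: cheapest edge leaving the tree is D-F (1); add F.
Step 2: cheapest edge leaving the tree is D-G (2); add G.
Step 3: cheapest edge leaving the tree is B-G (7); add B.
Step 4: cheapest edge leaving the tree is B-C (6); add C.
Step 5: cheapest edge leaving the tree is C-E (14); add E.
The 4th edge added is B-C.

B-C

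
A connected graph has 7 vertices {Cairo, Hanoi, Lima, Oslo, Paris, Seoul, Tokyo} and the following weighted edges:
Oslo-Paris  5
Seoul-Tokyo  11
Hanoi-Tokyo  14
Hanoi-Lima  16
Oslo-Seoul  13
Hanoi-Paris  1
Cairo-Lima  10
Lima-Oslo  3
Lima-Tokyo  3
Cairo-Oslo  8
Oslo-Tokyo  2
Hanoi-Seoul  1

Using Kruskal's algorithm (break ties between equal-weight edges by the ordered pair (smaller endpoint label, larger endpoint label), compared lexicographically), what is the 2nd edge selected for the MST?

Kruskal's algorithm — process edges by increasing weight (ties by edge label):
Hanoi-Paris (1): add — endpoints in different components.
Hanoi-Seoul (1): add — endpoints in different components.
Oslo-Tokyo (2): add — endpoints in different components.
Lima-Oslo (3): add — endpoints in different components.
Lima-Tokyo (3): skip — Tokyo and Lima already connected.
Oslo-Paris (5): add — endpoints in different components.
Cairo-Oslo (8): add — endpoints in different components.
The 2nd edge added is Hanoi-Seoul.

Hanoi-Seoul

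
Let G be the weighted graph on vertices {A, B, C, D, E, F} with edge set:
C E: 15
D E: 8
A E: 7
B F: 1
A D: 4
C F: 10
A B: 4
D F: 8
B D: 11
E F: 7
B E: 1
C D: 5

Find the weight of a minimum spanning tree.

Grow the tree from A using Prim:
Step 1: cheapest edge leaving the tree is A B (4); add B.
Step 2: cheapest edge leaving the tree is B E (1); add E.
Step 3: cheapest edge leaving the tree is B F (1); add F.
Step 4: cheapest edge leaving the tree is A D (4); add D.
Step 5: cheapest edge leaving the tree is C D (5); add C.
MST edges: A B, B E, B F, A D, C D; total weight 4+1+1+4+5 = 15.

15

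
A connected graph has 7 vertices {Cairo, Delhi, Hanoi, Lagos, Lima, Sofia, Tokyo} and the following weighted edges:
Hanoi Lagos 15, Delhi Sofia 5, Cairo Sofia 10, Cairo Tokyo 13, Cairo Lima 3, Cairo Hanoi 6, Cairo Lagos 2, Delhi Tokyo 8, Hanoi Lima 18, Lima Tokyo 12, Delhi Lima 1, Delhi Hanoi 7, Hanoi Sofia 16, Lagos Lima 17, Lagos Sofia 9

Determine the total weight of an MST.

25

Kruskal: consider edges lightest-first.
Delhi Lima (1): add. Components now {Lagos} {Hanoi} {Tokyo} {Sofia} {Delhi,Lima} {Cairo}
Cairo Lagos (2): add. Components now {Cairo,Lagos} {Hanoi} {Tokyo} {Sofia} {Delhi,Lima}
Cairo Lima (3): add. Components now {Cairo,Delhi,Lagos,Lima} {Hanoi} {Tokyo} {Sofia}
Delhi Sofia (5): add. Components now {Cairo,Delhi,Lagos,Lima,Sofia} {Hanoi} {Tokyo}
Cairo Hanoi (6): add. Components now {Cairo,Delhi,Hanoi,Lagos,Lima,Sofia} {Tokyo}
Delhi Hanoi (7): skip — Hanoi and Delhi already connected.
Delhi Tokyo (8): add. Components now {Cairo,Delhi,Hanoi,Lagos,Lima,Sofia,Tokyo}
MST edges: Delhi Lima, Cairo Lagos, Cairo Lima, Delhi Sofia, Cairo Hanoi, Delhi Tokyo; total weight 1+2+3+5+6+8 = 25.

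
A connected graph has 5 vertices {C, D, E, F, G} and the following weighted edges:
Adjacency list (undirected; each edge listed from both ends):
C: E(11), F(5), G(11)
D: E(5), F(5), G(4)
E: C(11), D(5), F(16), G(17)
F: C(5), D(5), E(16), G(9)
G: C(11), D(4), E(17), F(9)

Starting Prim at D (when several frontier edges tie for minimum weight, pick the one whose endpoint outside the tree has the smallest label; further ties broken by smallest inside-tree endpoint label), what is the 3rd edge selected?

D-F

Grow the tree from D using Prim:
Step 1: frontier [D–G 4, D–E 5, D–F 5] → take D–G (4); add G.
Step 2: frontier [D–E 5, D–F 5, F–G 9, C–G 11, E–G 17] → take D–E (5); add E.
Step 3: frontier [D–F 5, C–E 11, E–F 16, F–G 9, C–G 11] → take D–F (5); add F.
Step 4: frontier [C–E 11, C–F 5, C–G 11] → take C–F (5); add C.
The 3rd edge added is D–F.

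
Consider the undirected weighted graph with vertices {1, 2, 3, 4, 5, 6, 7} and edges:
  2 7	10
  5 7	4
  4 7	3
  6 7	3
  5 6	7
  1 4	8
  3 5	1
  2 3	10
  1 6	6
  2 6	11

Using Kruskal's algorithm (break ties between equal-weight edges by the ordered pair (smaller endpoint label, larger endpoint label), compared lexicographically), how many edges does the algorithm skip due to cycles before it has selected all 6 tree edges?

Kruskal's algorithm — process edges by increasing weight (ties by edge label):
3 5 (1): add — endpoints in different components.
4 7 (3): add — endpoints in different components.
6 7 (3): add — endpoints in different components.
5 7 (4): add — endpoints in different components.
1 6 (6): add — endpoints in different components.
5 6 (7): skip — 5 and 6 already connected.
1 4 (8): skip — 1 and 4 already connected.
2 3 (10): add — endpoints in different components.
Edges rejected before the tree was complete: 2.

2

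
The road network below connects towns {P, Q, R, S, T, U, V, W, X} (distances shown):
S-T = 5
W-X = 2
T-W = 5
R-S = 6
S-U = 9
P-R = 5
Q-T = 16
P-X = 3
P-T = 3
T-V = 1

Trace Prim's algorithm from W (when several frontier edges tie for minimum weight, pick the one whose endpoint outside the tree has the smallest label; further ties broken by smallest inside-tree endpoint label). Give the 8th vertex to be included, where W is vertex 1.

Grow the tree from W using Prim:
Step 1: cheapest edge leaving the tree is W-X (2); add X.
Step 2: cheapest edge leaving the tree is P-X (3); add P.
Step 3: cheapest edge leaving the tree is P-T (3); add T.
Step 4: cheapest edge leaving the tree is T-V (1); add V.
Step 5: cheapest edge leaving the tree is P-R (5); add R.
Step 6: cheapest edge leaving the tree is S-T (5); add S.
Step 7: cheapest edge leaving the tree is S-U (9); add U.
Step 8: cheapest edge leaving the tree is Q-T (16); add Q.
Vertex order: W, X, P, T, V, R, S, U, Q. The 8th vertex is U.

U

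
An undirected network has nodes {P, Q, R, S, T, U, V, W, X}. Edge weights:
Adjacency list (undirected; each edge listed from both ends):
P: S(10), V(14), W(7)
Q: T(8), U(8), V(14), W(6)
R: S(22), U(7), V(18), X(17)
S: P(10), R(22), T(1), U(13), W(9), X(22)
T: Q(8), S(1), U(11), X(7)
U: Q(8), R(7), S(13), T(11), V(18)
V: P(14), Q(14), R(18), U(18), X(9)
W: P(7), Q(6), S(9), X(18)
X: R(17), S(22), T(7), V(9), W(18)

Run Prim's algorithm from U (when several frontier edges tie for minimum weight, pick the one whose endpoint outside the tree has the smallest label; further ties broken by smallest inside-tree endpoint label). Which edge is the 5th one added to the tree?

Prim, starting at U.
Step 1: cheapest edge leaving the tree is R-U (7); add R.
Step 2: cheapest edge leaving the tree is Q-U (8); add Q.
Step 3: cheapest edge leaving the tree is Q-W (6); add W.
Step 4: cheapest edge leaving the tree is P-W (7); add P.
Step 5: cheapest edge leaving the tree is Q-T (8); add T.
Step 6: cheapest edge leaving the tree is S-T (1); add S.
Step 7: cheapest edge leaving the tree is T-X (7); add X.
Step 8: cheapest edge leaving the tree is V-X (9); add V.
The 5th edge added is Q-T.

Q-T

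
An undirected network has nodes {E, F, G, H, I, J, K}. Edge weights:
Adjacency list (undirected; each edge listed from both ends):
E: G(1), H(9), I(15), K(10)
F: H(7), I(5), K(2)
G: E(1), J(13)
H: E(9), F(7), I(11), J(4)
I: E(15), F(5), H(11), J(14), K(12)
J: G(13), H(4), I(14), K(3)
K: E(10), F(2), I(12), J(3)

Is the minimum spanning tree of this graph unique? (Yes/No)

Kruskal: consider edges lightest-first.
E–G (1): add. Components now {E,G} {F} {H} {I} {J} {K}
F–K (2): add. Components now {E,G} {F,K} {H} {I} {J}
J–K (3): add. Components now {E,G} {F,J,K} {H} {I}
H–J (4): add. Components now {E,G} {F,H,J,K} {I}
F–I (5): add. Components now {E,G} {F,H,I,J,K}
F–H (7): skip — F and H already connected.
E–H (9): add. Components now {E,F,G,H,I,J,K}
Every non-tree edge has weight strictly greater than the heaviest edge on the tree path between its endpoints, so the MST is unique.

Yes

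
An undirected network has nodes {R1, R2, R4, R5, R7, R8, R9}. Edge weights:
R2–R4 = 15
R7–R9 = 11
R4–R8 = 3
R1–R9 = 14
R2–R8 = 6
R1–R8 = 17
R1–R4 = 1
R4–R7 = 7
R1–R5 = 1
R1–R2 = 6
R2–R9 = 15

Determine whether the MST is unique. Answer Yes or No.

No

Sort edges by weight, then run Kruskal:
R1–R4 (1): add. Components now {R2} {R7} {R9} {R5} {R1,R4} {R8}
R1–R5 (1): add. Components now {R2} {R7} {R9} {R1,R4,R5} {R8}
R4–R8 (3): add. Components now {R2} {R7} {R9} {R1,R4,R5,R8}
R1–R2 (6): add. Components now {R1,R2,R4,R5,R8} {R7} {R9}
R2–R8 (6): skip — R2 and R8 already connected.
R4–R7 (7): add. Components now {R1,R2,R4,R5,R7,R8} {R9}
R7–R9 (11): add. Components now {R1,R2,R4,R5,R7,R8,R9}
Non-tree edge R2–R8 has weight 6, equal to the heaviest edge on its tree cycle — swapping gives another MST of the same weight. Not unique.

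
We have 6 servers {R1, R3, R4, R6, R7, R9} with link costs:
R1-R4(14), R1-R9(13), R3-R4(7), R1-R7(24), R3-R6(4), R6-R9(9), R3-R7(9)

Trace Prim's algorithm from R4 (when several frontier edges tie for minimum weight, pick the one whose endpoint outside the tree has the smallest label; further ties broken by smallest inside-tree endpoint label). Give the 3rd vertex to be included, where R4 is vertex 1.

R6

Prim, starting at R4.
Step 1: cheapest edge leaving the tree is R3-R4 (7); add R3.
Step 2: cheapest edge leaving the tree is R3-R6 (4); add R6.
Step 3: cheapest edge leaving the tree is R3-R7 (9); add R7.
Step 4: cheapest edge leaving the tree is R6-R9 (9); add R9.
Step 5: cheapest edge leaving the tree is R1-R9 (13); add R1.
Vertex order: R4, R3, R6, R7, R9, R1. The 3rd vertex is R6.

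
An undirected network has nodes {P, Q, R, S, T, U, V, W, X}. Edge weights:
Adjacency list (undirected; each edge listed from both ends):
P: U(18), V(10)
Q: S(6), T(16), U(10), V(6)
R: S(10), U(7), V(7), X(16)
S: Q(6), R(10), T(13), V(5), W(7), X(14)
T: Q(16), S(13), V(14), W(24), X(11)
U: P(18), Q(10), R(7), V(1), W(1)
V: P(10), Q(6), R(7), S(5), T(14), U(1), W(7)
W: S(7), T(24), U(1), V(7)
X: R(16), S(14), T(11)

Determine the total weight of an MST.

Kruskal's algorithm — process edges by increasing weight (ties by edge label):
U-V (1): add — endpoints in different components.
U-W (1): add — endpoints in different components.
S-V (5): add — endpoints in different components.
Q-S (6): add — endpoints in different components.
Q-V (6): skip — V and Q already connected.
R-U (7): add — endpoints in different components.
R-V (7): skip — V and R already connected.
S-W (7): skip — W and S already connected.
V-W (7): skip — V and W already connected.
P-V (10): add — endpoints in different components.
Q-U (10): skip — U and Q already connected.
R-S (10): skip — S and R already connected.
T-X (11): add — endpoints in different components.
S-T (13): add — endpoints in different components.
MST edges: U-V, U-W, S-V, Q-S, R-U, P-V, T-X, S-T; total weight 1+1+5+6+7+10+11+13 = 54.

54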